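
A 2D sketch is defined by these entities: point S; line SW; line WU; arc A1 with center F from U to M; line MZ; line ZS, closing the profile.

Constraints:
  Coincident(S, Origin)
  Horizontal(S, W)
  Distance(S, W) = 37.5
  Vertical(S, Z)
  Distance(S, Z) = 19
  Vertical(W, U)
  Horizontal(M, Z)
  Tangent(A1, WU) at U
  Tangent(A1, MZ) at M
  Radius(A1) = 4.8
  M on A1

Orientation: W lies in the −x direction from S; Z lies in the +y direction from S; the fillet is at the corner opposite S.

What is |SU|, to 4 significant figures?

40.10

S is at the origin; S and W share the same y with |SW| = 37.5 and W on the −x side, so W = (-37.50, 0.000). S and Z share the same x with |SZ| = 19.0 and Z on the +y side, so Z = (0.000, 19.00). The virtual corner opposite S is at (-37.50, 19.00). The tangent condition forces FU to be normal to WU and since A1 is tangent to MZ there, FM ⟂ MZ, with radius 4.8, so the center F sits 4.8 in from both sides at F = (-32.70, 14.20). That places the tangent points at U = (-37.50, 14.20) on WU and M = (-32.70, 19.00) on MZ. Then |SU| = |U − S| = 40.10.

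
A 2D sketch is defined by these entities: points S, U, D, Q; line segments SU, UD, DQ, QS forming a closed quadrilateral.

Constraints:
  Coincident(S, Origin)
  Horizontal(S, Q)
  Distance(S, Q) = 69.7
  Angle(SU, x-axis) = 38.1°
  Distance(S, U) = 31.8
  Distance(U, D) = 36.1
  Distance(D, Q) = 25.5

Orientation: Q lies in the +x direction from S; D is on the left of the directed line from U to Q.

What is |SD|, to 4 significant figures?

65.40

Checks: |SQ| = 69.70 ✓; |SU| = 31.80 ✓; |UD| = 36.10 ✓; |DQ| = 25.50 ✓.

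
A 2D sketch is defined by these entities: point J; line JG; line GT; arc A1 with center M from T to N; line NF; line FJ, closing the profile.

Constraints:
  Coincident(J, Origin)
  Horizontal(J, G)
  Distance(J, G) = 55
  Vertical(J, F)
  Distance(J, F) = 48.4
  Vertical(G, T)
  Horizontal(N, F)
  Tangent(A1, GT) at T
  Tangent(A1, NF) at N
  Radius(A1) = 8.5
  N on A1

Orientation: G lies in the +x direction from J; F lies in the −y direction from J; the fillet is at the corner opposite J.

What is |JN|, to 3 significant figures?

67.1

J is at the origin; JG is horizontal with |JG| = 55.0 and G on the +x side, so G = (55.0, 0.00). J and F share the same x with |JF| = 48.4 and F on the −y side, so F = (0.00, -48.4). The virtual corner opposite J is at (55.0, -48.4). The tangent condition forces MT to be normal to GT and the tangent condition forces MN to be normal to NF, with radius 8.5, so the center M sits 8.5 in from both sides at M = (46.5, -39.9). That places the tangent points at T = (55.0, -39.9) on GT and N = (46.5, -48.4) on NF. Then |JN| = |N − J| = 67.1.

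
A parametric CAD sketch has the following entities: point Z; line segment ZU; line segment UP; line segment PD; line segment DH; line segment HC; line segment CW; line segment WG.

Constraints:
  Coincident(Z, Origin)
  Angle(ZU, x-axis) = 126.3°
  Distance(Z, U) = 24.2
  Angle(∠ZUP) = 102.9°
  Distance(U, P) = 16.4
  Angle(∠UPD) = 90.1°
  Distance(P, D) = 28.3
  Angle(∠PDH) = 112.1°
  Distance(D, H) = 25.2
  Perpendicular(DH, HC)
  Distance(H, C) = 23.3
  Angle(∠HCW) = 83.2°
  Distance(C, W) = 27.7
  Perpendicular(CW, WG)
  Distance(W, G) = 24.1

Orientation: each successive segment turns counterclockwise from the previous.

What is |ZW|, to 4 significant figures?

22.04

DH is perpendicular to HC, so HC runs at 91.20°; with |HC| = 23.3, C = (6.523, 10.82). ∠HCW = 83.2° gives CW at -172.0° from the x-axis; with |CW| = 27.7, W = (-20.91, 6.966). Then |ZW| = |W − Z| = 22.04.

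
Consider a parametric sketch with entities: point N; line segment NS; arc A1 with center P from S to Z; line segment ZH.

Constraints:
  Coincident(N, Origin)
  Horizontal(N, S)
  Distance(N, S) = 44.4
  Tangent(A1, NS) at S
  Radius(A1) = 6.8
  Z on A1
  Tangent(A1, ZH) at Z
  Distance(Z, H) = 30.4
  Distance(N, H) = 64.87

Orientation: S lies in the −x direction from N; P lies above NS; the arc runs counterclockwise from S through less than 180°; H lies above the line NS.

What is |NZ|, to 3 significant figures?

39.8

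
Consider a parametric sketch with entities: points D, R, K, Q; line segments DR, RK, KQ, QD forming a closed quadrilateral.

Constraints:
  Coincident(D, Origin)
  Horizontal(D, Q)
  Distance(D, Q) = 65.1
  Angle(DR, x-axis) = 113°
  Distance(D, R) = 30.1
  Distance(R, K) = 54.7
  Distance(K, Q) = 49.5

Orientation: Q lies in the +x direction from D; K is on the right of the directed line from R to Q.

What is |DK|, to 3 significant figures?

25.8

Checks: |RK| = 54.70 ✓; |KQ| = 49.50 ✓.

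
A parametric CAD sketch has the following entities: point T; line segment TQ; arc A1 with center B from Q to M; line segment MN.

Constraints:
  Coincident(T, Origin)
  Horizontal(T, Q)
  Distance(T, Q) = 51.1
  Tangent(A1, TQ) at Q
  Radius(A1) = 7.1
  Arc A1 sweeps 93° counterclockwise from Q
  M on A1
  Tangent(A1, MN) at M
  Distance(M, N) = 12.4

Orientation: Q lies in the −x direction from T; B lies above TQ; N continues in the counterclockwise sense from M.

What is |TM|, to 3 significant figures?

44.6

T is at the origin; T and Q share the same y with |TQ| = 51.1 and Q on the −x side, so Q = (-51.1, 0.00). A1 meets TQ tangentially, so BQ is at right angles to TQ, so B = Q + (0, 7.1) = (-51.1, 7.10). On A1, Q sits at bearing -90° from B; a 93° counterclockwise sweep puts M at bearing 3°, so M = B + 7.1·(cos 3°, sin 3°) = (-44.0, 7.47). Then |TM| = |M − T| = 44.6.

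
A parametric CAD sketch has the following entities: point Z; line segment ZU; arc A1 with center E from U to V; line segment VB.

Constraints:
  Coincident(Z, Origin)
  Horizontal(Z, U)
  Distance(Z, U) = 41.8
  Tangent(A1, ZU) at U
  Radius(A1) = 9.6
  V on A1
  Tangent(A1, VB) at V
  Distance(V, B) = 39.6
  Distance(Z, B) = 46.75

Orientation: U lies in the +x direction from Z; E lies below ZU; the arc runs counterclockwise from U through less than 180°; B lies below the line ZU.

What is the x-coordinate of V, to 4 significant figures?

32.86

Z is at the origin; Z and U share the same y with |ZU| = 41.8 and U on the +x side, so U = (41.80, 0.000). Since A1 is tangent to ZU there, EU ⟂ ZU, so E = U + (0, -9.6) = (41.80, -9.600). Since EV ⟂ VB (tangency), |EB| = √(9.6² + 39.6²) = 40.75 regardless of where V sits on A1. So B lies on both circle(Z, 46.75) and circle(E, 40.75); the below-ZU intersection is B = (18.42, -42.97). V is the foot of the tangent from B: V = (32.86, -6.098).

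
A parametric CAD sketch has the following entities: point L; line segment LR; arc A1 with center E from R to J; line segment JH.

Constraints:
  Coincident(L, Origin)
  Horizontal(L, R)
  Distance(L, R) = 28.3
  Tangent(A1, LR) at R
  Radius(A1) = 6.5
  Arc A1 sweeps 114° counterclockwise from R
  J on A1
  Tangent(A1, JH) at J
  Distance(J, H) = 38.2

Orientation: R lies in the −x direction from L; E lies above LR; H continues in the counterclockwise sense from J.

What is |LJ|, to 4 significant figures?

24.16

The tangent condition forces ER to be normal to LR, so E = R + (0, 6.5) = (-28.30, 6.500). On A1, R sits at bearing -90° from E; a 114° counterclockwise sweep puts J at bearing 24°, so J = E + 6.5·(cos 24°, sin 24°) = (-22.36, 9.144). Then |LJ| = |J − L| = 24.16.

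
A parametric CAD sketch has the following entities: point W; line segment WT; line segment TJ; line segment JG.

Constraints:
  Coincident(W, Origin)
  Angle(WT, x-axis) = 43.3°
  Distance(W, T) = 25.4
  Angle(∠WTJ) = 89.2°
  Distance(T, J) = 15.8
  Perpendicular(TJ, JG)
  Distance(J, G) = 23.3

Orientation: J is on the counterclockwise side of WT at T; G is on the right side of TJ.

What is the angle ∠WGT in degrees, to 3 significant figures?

16.5°

W is at the origin; WT runs at 43.3° with length 25.4, so T = 25.4·(cos 43.3°, sin 43.3°) = (18.5, 17.4). ∠WTJ = 89.2°, so TJ runs at 43.3° + (180° − 89.2°) = 134° from the x-axis; with |TJ| = 15.8, J = T + 15.8·(cos 134°, sin 134°) = (7.49, 28.8). TJ is perpendicular to JG; with |JG| = 23.3 on the right of TJ, G = J + 23.3·(0.718, 0.696) = (24.2, 45.0). Then cos ∠WGT = GW·GT / (|GW||GT|), giving 16.5°.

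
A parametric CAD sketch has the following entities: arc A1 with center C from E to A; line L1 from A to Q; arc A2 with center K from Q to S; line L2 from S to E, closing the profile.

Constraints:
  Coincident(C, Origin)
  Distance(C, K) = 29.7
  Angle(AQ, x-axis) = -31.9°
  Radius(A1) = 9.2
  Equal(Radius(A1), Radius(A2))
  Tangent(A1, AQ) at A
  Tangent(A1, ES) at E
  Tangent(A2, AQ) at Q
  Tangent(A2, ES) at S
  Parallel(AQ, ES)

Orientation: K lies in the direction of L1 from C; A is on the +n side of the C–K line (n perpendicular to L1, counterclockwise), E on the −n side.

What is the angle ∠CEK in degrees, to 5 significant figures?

72.789°

C is at the origin and K lies 29.7 along u from C, so K = 29.7·u = (25.214, -15.695). Tangency of A1 to both parallel lines with radius 9.2 puts A and E at C ± 9.2·n: A = (4.8616, 7.8105), E = (-4.8616, -7.8105). Then cos ∠CEK = EC·EK / (|EC||EK|), giving 72.789°.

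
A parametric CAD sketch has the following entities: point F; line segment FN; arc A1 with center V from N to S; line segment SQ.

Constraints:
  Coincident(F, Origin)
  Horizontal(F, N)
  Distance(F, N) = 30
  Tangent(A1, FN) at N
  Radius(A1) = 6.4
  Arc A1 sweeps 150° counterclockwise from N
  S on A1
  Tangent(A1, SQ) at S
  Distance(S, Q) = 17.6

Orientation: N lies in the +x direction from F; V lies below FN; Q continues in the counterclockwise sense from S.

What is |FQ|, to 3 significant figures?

46.9

F is at the origin; FN is horizontal with |FN| = 30.0 and N on the +x side, so N = (30.0, 0.00). Tangency of A1 to FN means the radius VN is perpendicular to FN, so V = N + (0, -6.4) = (30.0, -6.40). On A1, N sits at bearing 90° from V; a 150° counterclockwise sweep puts S at bearing 240°, so S = V + 6.4·(cos 240°, sin 240°) = (26.8, -11.9). Tangency of A1 to SQ means the radius VS is perpendicular to SQ, so SQ runs along (−sin 240°, cos 240°); with |SQ| = 17.6, Q = (42.0, -20.7). Then |FQ| = |Q − F| = 46.9.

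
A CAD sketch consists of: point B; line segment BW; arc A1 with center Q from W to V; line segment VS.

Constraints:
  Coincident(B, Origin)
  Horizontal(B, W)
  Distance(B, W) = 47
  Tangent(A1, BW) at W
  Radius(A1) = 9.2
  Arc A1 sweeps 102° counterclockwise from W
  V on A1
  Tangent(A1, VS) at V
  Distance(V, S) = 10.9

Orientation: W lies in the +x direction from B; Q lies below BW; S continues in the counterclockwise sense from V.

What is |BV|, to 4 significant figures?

39.59

B is at the origin; B and W share the same y with |BW| = 47.0 and W on the +x side, so W = (47.00, 0.000). A1 meets BW tangentially, so QW is at right angles to BW, so Q = W + (0, -9.2) = (47.00, -9.200). On A1, W sits at bearing 90° from Q; a 102° counterclockwise sweep puts V at bearing 192°, so V = Q + 9.2·(cos 192°, sin 192°) = (38.00, -11.11). Then |BV| = |V − B| = 39.59.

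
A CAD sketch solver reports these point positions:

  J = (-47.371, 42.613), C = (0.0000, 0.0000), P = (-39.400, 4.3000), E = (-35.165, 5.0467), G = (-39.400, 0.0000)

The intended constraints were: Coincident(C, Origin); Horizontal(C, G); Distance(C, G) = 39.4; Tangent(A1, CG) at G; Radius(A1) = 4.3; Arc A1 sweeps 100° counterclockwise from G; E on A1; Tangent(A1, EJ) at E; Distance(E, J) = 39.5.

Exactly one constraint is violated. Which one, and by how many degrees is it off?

Tangent(A1, EJ) at E — off by 8.00°.

C = (0.00, 0.00) ✓; C.y = 0.00, G.y = 0.00 ✓; |CG| = 39.40 ✓; ∠(PG, GC) = 90.00° ✓; |PG| = 4.300 ✓; bearing(P→E) − bearing(P→G) = 100.0° ✓; |PE| = 4.300 ✓; ∠(PE, EJ) = 82.00° ✗; |EJ| = 39.50 ✓.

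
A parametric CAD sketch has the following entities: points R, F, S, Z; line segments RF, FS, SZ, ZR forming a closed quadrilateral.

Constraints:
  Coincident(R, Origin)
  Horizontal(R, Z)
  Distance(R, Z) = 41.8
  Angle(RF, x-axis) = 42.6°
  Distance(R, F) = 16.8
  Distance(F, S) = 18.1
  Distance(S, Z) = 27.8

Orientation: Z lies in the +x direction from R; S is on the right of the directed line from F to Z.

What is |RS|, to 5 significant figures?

16.179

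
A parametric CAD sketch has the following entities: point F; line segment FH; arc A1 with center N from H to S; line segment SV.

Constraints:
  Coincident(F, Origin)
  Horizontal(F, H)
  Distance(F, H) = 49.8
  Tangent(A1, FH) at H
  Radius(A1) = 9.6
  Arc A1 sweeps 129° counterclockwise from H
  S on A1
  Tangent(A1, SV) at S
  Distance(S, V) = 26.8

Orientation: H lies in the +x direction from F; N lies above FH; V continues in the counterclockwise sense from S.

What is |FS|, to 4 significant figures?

59.36

F is at the origin; FH is horizontal with |FH| = 49.8 and H on the +x side, so H = (49.80, 0.000). A1 meets FH tangentially, so NH is at right angles to FH, so N = H + (0, 9.6) = (49.80, 9.600). On A1, H sits at bearing -90° from N; a 129° counterclockwise sweep puts S at bearing 39°, so S = N + 9.6·(cos 39°, sin 39°) = (57.26, 15.64). Then |FS| = |S − F| = 59.36.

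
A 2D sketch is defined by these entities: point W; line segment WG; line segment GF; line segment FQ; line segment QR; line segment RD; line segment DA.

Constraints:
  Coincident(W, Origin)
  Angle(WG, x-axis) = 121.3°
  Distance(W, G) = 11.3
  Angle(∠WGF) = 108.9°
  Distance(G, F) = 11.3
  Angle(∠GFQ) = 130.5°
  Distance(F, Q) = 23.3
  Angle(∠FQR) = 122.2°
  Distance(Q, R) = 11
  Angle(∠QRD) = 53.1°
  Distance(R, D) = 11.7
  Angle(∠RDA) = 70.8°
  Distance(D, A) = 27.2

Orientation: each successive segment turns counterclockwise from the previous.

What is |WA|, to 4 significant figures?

46.04

W is at the origin; WG runs at 121.3° with length 11.3, so G = (-5.871, 9.655). ∠WGF = 108.9° gives GF at -167.6° from the x-axis; with |GF| = 11.3, F = (-16.91, 7.229). ∠GFQ = 130.5° gives FQ at -118.1° from the x-axis; with |FQ| = 23.3, Q = (-27.88, -13.32). ∠FQR = 122.2° gives QR at -60.30° from the x-axis; with |QR| = 11.0, R = (-22.43, -22.88). ∠QRD = 53.1° gives RD at 66.60° from the x-axis; with |RD| = 11.7, D = (-17.78, -12.14). ∠RDA = 70.8° gives DA at 175.8° from the x-axis; with |DA| = 27.2, A = (-44.91, -10.15). Then |WA| = |A − W| = 46.04.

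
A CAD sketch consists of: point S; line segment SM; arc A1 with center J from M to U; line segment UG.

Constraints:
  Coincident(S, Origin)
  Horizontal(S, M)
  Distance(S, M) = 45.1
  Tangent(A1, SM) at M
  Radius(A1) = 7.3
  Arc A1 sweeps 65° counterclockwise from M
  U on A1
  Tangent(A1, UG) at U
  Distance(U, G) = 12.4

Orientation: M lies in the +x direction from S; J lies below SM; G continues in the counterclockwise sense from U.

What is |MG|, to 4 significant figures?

19.48

S is at the origin; SM is horizontal with |SM| = 45.1 and M on the +x side, so M = (45.10, 0.000). The tangent condition forces JM to be normal to SM, so J = M + (0, -7.3) = (45.10, -7.300). On A1, M sits at bearing 90° from J; a 65° counterclockwise sweep puts U at bearing 155°, so U = J + 7.3·(cos 155°, sin 155°) = (38.48, -4.215). Tangency of A1 to UG means the radius JU is perpendicular to UG, so UG runs along (−sin 155°, cos 155°); with |UG| = 12.4, G = (33.24, -15.45). Then |MG| = |G − M| = 19.48.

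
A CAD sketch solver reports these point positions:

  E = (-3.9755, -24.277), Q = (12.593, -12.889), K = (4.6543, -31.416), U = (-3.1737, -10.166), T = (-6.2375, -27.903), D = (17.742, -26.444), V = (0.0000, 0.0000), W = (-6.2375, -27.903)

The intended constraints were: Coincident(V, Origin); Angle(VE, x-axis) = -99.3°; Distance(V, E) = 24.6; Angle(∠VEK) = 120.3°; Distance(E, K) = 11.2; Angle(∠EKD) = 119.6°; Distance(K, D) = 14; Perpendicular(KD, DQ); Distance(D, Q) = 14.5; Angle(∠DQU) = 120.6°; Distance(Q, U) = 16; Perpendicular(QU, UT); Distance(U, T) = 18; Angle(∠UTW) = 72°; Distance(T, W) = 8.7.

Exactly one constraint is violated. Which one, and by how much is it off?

Distance(T, W) = 8.7 — off by 8.70.

V = (0.00, 0.00) ✓; VE at -99.30° ✓; |VE| = 24.60 ✓; ∠VEK = 120.3° ✓; |EK| = 11.20 ✓; ∠EKD = 119.6° ✓; |KD| = 14.00 ✓; ∠(KD, DQ) = 90.00° ✓; |DQ| = 14.50 ✓; ∠DQU = 120.6° ✓; |QU| = 16.00 ✓; ∠(QU, UT) = 90.00° ✓; |UT| = 18.00 ✓; ∠UTW = 72.00° ✓; |TW| = 0.000 ✗.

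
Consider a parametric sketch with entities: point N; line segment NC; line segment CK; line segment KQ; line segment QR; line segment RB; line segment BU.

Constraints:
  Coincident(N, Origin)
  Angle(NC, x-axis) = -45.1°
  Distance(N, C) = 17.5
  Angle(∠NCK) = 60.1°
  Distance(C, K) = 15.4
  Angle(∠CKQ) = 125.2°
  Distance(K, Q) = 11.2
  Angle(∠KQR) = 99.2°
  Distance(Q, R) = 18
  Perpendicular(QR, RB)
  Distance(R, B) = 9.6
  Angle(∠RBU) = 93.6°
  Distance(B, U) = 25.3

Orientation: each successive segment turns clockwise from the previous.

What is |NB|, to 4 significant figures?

6.451

N is at the origin; NC runs at -45.1° with length 17.5, so C = (12.35, -12.40). ∠NCK = 60.1° gives CK at -165.0° from the x-axis; with |CK| = 15.4, K = (-2.523, -16.38). ∠CKQ = 125.2° gives KQ at 140.2° from the x-axis; with |KQ| = 11.2, Q = (-11.13, -9.213). ∠KQR = 99.2° gives QR at 59.40° from the x-axis; with |QR| = 18.0, R = (-1.965, 6.281). QR ⟂ RB, so RB runs at -30.60°; with |RB| = 9.6, B = (6.299, 1.394). Then |NB| = |B − N| = 6.451.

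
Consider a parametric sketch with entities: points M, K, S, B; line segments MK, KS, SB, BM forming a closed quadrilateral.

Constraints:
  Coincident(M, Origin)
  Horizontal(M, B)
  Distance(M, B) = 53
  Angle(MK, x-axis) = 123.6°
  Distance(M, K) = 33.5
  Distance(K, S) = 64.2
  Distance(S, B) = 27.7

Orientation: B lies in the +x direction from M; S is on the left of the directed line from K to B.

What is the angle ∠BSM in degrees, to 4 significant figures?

75.06°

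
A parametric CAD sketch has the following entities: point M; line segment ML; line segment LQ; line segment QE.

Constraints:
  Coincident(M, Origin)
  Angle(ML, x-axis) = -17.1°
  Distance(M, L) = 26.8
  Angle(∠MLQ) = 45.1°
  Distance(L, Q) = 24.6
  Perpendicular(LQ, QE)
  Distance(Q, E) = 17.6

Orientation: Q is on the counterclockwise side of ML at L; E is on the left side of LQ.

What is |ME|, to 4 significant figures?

5.849

M is at the origin; ML runs at -17.1° with length 26.8, so L = 26.8·(cos -17.1°, sin -17.1°) = (25.62, -7.880). ∠MLQ = 45.1°, so LQ runs at -17.1° + (180° − 45.1°) = 117.8° from the x-axis; with |LQ| = 24.6, Q = L + 24.6·(cos 117.8°, sin 117.8°) = (14.14, 13.88). The perpendicularity gives QE at right angles to LQ; with |QE| = 17.6 on the left of LQ, E = Q + 17.6·(-0.8846, -0.4664) = (-1.426, 5.672). Then |ME| = |E − M| = 5.849.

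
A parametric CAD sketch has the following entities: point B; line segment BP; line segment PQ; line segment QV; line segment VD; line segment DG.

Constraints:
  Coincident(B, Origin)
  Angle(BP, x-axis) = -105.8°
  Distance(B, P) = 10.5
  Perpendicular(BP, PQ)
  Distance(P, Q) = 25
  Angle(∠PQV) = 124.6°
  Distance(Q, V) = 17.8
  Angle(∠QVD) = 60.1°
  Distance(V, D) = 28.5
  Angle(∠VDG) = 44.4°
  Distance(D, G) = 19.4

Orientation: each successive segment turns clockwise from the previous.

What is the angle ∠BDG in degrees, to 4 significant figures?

86.84°

B is at the origin; BP runs at -105.8° with length 10.5, so P = (-2.859, -10.10). The perpendicularity gives PQ at right angles to BP, so PQ runs at 164.2°; with |PQ| = 25.0, Q = (-26.91, -3.296). ∠PQV = 124.6° gives QV at 108.8° from the x-axis; with |QV| = 17.8, V = (-32.65, 13.55). ∠QVD = 60.1° gives VD at -11.10° from the x-axis; with |VD| = 28.5, D = (-4.684, 8.067). ∠VDG = 44.4° gives DG at -146.7° from the x-axis; with |DG| = 19.4, G = (-20.90, -2.584). Then cos ∠BDG = DB·DG / (|DB||DG|), giving 86.84°.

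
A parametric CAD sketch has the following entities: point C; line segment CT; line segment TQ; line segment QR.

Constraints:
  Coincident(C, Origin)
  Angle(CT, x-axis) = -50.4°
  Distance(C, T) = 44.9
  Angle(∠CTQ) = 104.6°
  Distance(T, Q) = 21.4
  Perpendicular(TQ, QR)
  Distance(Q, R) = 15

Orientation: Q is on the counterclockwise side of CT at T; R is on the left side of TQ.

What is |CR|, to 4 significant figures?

43.36

∠CTQ = 104.6°, so TQ runs at -50.4° + (180° − 104.6°) = 25.00° from the x-axis; with |TQ| = 21.4, Q = T + 21.4·(cos 25.00°, sin 25.00°) = (48.02, -25.55). The perpendicularity gives QR at right angles to TQ; with |QR| = 15.0 on the left of TQ, R = Q + 15.0·(-0.4226, 0.9063) = (41.68, -11.96). Then |CR| = |R − C| = 43.36.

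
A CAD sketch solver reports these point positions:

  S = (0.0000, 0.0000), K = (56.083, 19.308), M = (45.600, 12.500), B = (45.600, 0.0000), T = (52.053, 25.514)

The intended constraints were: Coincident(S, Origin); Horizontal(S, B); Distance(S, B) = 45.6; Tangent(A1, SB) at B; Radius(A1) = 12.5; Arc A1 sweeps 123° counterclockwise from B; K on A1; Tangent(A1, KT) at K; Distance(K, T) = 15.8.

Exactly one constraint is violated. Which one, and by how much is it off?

Distance(K, T) = 15.8 — off by 8.40.

S = (0.00, 0.00) ✓; S.y = 0.00, B.y = 0.00 ✓; |SB| = 45.60 ✓; ∠(MB, BS) = 90.00° ✓; |MB| = 12.50 ✓; bearing(M→K) − bearing(M→B) = 123.0° ✓; |MK| = 12.50 ✓; ∠(MK, KT) = 90.00° ✓; |KT| = 7.400 ✗.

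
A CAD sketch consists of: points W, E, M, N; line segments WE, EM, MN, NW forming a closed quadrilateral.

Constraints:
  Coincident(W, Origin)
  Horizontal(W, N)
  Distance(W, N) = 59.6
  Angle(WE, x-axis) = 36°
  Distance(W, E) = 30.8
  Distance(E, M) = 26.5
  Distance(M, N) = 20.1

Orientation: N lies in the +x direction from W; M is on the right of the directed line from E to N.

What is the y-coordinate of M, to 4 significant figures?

-3.782

W is at the origin; WN is horizontal with |WN| = 59.6 and N in +x, so N = (59.6, 0). WE runs at 36.0° with |WE| = 30.8, so E = (24.92, 18.10). M is determined by |EM| = 26.5 and |MN| = 20.1 together: it lies at the intersection of circle(E, 26.5) and circle(N, 20.1). With |EN| = 39.12, the foot of the radical line on EN is 23.37 from E and the perpendicular offset is √(26.5² − 23.37²) = 12.49. Taking the right-of-EN solution: M = (39.86, -3.782).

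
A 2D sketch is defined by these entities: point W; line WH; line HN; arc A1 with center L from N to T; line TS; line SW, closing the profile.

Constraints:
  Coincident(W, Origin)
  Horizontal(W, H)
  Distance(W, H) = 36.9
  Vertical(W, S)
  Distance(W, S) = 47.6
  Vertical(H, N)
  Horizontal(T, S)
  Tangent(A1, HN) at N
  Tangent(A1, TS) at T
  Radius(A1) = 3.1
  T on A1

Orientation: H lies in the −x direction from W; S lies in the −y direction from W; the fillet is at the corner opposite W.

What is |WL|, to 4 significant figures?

55.88

W is at the origin; W and H share the same y with |WH| = 36.9 and H on the −x side, so H = (-36.90, 0.000). WS is vertical with |WS| = 47.6 and S on the −y side, so S = (0.000, -47.60). The virtual corner opposite W is at (-36.90, -47.60). Tangency of A1 to HN means the radius LN is perpendicular to HN and tangency of A1 to TS means the radius LT is perpendicular to TS, with radius 3.1, so the center L sits 3.1 in from both sides at L = (-33.80, -44.50). Then |WL| = |L − W| = 55.88.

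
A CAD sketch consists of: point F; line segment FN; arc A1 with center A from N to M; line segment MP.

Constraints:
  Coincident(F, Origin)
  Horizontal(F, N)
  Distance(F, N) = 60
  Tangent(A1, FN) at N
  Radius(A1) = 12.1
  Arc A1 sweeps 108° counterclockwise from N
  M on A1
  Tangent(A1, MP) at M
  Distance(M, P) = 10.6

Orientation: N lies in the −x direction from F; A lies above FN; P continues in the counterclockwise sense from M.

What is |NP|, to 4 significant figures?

27.20

F is at the origin; FN is horizontal with |FN| = 60.0 and N on the −x side, so N = (-60.00, 0.000). The tangent condition forces AN to be normal to FN, so A = N + (0, 12.1) = (-60.00, 12.10). On A1, N sits at bearing -90° from A; a 108° counterclockwise sweep puts M at bearing 18°, so M = A + 12.1·(cos 18°, sin 18°) = (-48.49, 15.84). The tangent condition forces AM to be normal to MP, so MP runs along (−sin 18°, cos 18°); with |MP| = 10.6, P = (-51.77, 25.92). Then |NP| = |P − N| = 27.20.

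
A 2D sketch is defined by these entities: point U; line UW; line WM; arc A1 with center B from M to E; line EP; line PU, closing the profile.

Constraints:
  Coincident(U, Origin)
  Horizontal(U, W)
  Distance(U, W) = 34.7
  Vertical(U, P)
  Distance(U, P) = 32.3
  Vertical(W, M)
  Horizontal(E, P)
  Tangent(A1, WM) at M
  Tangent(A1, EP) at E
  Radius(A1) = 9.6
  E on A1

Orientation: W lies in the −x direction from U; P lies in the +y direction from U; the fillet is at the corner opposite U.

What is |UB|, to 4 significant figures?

33.84

U is at the origin; U and W share the same y with |UW| = 34.7 and W on the −x side, so W = (-34.70, 0.000). U and P share the same x with |UP| = 32.3 and P on the +y side, so P = (0.000, 32.30). The virtual corner opposite U is at (-34.70, 32.30). A1 meets WM tangentially, so BM is at right angles to WM and tangency of A1 to EP means the radius BE is perpendicular to EP, with radius 9.6, so the center B sits 9.6 in from both sides at B = (-25.10, 22.70). Then |UB| = |B − U| = 33.84.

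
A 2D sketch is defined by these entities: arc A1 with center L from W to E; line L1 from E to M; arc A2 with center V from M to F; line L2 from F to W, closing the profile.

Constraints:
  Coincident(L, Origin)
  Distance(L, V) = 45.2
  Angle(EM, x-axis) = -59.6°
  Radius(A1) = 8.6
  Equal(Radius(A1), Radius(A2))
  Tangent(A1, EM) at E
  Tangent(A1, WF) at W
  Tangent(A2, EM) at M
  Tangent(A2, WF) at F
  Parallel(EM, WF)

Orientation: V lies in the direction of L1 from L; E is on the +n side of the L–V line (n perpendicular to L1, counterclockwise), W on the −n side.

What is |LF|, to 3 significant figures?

46.0

The slot axis is L1's direction at -59.6°, so u = (cos -59.6°, sin -59.6°) = (0.506, -0.863) and n = (−sin -59.6°, cos -59.6°) = (0.863, 0.506). L is at the origin and V lies 45.2 along u from L, so V = 45.2·u = (22.9, -39.0). Tangency of A1 to both parallel lines with radius 8.6 puts E and W at L ± 8.6·n: E = (7.42, 4.35), W = (-7.42, -4.35). Equal radii place M and F the same way about V: M = V + 8.6·n = (30.3, -34.6), F = V − 8.6·n = (15.5, -43.3). Then |LF| = |F − L| = 46.0.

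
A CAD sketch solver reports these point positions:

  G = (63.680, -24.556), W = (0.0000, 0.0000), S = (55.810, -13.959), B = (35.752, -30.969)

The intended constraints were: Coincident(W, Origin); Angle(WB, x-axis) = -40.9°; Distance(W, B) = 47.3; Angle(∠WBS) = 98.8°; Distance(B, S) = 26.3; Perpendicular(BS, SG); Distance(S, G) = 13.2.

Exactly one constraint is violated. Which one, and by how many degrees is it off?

Perpendicular(BS, SG) — off by 3.70°.

W = (0.00, 0.00) ✓; WB at -40.90° ✓; |WB| = 47.30 ✓; ∠WBS = 98.80° ✓; |BS| = 26.30 ✓; ∠(BS, SG) = 93.70° ✗; |SG| = 13.20 ✓.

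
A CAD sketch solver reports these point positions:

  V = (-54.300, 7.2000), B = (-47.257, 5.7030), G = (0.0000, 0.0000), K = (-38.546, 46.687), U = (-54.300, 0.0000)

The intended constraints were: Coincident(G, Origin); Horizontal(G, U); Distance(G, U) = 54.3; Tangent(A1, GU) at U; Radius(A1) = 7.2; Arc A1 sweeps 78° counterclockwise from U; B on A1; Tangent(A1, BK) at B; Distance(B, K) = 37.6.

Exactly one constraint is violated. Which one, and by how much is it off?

Distance(B, K) = 37.6 — off by 4.30.

G = (0.00, 0.00) ✓; G.y = 0.00, U.y = 0.00 ✓; |GU| = 54.30 ✓; ∠(VU, UG) = 90.00° ✓; |VU| = 7.200 ✓; bearing(V→B) − bearing(V→U) = 78.00° ✓; |VB| = 7.200 ✓; ∠(VB, BK) = 90.00° ✓; |BK| = 41.90 ✗.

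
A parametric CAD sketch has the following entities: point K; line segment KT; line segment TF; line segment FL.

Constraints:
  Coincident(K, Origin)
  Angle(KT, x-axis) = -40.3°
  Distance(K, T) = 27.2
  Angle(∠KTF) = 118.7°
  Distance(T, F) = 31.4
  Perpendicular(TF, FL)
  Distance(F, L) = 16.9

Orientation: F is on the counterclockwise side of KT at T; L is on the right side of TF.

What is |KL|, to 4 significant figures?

60.32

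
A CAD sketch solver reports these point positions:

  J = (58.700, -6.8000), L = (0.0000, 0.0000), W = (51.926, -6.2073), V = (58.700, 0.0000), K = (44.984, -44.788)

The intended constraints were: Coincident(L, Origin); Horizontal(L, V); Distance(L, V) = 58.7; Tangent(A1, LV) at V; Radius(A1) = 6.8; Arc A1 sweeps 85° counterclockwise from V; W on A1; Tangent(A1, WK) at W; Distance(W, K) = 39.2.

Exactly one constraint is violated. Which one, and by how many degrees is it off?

Tangent(A1, WK) at W — off by 5.20°.

L = (0.00, 0.00) ✓; L.y = 0.00, V.y = 0.00 ✓; |LV| = 58.70 ✓; ∠(JV, VL) = 90.00° ✓; |JV| = 6.800 ✓; bearing(J→W) − bearing(J→V) = 85.00° ✓; |JW| = 6.800 ✓; ∠(JW, WK) = 95.20° ✗; |WK| = 39.20 ✓.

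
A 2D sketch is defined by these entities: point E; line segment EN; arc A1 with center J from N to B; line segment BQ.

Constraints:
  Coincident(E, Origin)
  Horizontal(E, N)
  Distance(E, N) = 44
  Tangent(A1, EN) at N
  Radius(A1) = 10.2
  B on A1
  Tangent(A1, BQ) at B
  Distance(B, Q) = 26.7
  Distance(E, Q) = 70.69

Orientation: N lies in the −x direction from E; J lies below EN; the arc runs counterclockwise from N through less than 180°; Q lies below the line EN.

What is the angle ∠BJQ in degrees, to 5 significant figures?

69.092°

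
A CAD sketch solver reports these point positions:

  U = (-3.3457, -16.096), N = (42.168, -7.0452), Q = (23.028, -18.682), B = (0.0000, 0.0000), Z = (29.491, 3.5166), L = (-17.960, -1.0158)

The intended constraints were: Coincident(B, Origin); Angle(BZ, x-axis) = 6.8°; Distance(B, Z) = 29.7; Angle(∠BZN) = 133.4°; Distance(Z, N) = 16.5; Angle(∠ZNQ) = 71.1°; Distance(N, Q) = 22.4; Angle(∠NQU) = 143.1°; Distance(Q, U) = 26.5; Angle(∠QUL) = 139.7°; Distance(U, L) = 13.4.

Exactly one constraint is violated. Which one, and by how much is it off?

Distance(U, L) = 13.4 — off by 7.60.

B = (0.00, 0.00) ✓; BZ at 6.800° ✓; |BZ| = 29.70 ✓; ∠BZN = 133.4° ✓; |ZN| = 16.50 ✓; ∠ZNQ = 71.10° ✓; |NQ| = 22.40 ✓; ∠NQU = 143.1° ✓; |QU| = 26.50 ✓; ∠QUL = 139.7° ✓; |UL| = 21.00 ✗.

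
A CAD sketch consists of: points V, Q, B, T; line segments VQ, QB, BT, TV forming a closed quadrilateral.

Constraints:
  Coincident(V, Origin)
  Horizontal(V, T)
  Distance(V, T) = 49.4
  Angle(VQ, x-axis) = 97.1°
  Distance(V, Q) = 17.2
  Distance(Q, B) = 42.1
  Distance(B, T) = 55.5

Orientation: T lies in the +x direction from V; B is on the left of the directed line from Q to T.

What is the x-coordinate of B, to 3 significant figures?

24.6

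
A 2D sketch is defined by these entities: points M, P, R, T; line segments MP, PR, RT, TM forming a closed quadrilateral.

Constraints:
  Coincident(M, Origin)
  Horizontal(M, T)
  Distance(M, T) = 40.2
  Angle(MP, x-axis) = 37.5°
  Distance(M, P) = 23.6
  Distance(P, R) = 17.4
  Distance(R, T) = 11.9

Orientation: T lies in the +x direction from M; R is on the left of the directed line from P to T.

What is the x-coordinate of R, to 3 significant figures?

35.8

Checks: |PR| = 17.40 ✓; |RT| = 11.90 ✓.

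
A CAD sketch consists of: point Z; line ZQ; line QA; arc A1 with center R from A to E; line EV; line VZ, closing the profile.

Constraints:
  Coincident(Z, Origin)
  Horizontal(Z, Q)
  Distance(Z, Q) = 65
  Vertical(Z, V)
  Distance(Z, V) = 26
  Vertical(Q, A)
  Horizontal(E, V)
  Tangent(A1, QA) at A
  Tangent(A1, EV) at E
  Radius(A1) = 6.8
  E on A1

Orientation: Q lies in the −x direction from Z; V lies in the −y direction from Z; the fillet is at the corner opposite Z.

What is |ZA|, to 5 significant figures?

67.776

The virtual corner opposite Z is at (-65.000, -26.000). Tangency of A1 to QA means the radius RA is perpendicular to QA and A1 meets EV tangentially, so RE is at right angles to EV, with radius 6.8, so the center R sits 6.8 in from both sides at R = (-58.200, -19.200). That places the tangent points at A = (-65.000, -19.200) on QA and E = (-58.200, -26.000) on EV. Then |ZA| = |A − Z| = 67.776.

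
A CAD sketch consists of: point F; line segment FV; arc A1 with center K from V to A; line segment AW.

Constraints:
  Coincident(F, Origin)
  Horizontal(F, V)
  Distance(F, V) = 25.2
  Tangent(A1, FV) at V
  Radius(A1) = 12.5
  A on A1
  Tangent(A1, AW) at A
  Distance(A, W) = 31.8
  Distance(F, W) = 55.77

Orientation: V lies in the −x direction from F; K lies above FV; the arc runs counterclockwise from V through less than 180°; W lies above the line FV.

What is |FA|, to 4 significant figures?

24.03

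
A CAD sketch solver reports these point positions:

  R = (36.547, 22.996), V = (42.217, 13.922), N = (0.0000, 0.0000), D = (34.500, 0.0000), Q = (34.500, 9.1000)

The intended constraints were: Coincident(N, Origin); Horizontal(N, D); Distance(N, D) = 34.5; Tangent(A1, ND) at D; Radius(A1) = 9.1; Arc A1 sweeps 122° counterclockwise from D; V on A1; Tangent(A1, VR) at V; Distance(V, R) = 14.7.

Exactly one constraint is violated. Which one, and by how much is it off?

Distance(V, R) = 14.7 — off by 4.00.

N = (0.00, 0.00) ✓; N.y = 0.00, D.y = 0.00 ✓; |ND| = 34.50 ✓; ∠(QD, DN) = 90.00° ✓; |QD| = 9.100 ✓; bearing(Q→V) − bearing(Q→D) = 122.0° ✓; |QV| = 9.100 ✓; ∠(QV, VR) = 90.00° ✓; |VR| = 10.70 ✗.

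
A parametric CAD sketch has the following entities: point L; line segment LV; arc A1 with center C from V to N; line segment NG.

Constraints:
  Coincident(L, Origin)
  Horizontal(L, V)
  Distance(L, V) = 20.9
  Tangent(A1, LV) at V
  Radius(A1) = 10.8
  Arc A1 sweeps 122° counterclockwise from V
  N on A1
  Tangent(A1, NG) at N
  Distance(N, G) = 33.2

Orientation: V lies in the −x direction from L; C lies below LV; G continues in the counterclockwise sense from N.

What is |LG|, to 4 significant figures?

46.38

L is at the origin; L and V share the same y with |LV| = 20.9 and V on the −x side, so V = (-20.90, 0.000). The tangent condition forces CV to be normal to LV, so C = V + (0, -10.8) = (-20.90, -10.80). On A1, V sits at bearing 90° from C; a 122° counterclockwise sweep puts N at bearing 212°, so N = C + 10.8·(cos 212°, sin 212°) = (-30.06, -16.52). Tangency of A1 to NG means the radius CN is perpendicular to NG, so NG runs along (−sin 212°, cos 212°); with |NG| = 33.2, G = (-12.47, -44.68). Then |LG| = |G − L| = 46.38.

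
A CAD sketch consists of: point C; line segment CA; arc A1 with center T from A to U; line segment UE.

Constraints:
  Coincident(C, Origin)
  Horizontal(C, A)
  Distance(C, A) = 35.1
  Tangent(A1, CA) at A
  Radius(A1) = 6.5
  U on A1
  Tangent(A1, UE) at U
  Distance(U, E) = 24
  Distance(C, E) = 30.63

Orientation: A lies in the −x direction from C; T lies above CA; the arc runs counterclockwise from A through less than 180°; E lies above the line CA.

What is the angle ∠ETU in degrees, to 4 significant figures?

74.85°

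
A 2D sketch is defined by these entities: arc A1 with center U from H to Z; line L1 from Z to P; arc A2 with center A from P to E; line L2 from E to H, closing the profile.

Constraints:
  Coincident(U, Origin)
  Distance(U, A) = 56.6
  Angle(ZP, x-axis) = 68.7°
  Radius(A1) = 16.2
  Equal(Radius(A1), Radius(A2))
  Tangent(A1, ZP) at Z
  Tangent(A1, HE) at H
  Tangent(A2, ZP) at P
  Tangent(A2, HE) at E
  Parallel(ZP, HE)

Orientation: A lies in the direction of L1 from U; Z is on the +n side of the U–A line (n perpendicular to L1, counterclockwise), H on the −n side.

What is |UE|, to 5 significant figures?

58.873

The slot axis is L1's direction at 68.7°, so u = (cos 68.7°, sin 68.7°) = (0.36325, 0.93169) and n = (−sin 68.7°, cos 68.7°) = (-0.93169, 0.36325). U is at the origin and A lies 56.6 along u from U, so A = 56.6·u = (20.560, 52.734). Tangency of A1 to both parallel lines with radius 16.2 puts Z and H at U ± 16.2·n: Z = (-15.093, 5.8847), H = (15.093, -5.8847). Equal radii place P and E the same way about A: P = A + 16.2·n = (5.4666, 58.618), E = A − 16.2·n = (35.653, 46.849). Then |UE| = |E − U| = 58.873.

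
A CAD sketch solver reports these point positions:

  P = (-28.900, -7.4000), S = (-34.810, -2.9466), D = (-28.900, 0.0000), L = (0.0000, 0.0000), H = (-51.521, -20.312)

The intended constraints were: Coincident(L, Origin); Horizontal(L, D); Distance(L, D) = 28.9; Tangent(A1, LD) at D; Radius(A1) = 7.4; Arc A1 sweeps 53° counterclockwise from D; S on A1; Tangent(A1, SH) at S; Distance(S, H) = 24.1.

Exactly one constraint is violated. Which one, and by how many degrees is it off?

Tangent(A1, SH) at S — off by 6.90°.

L = (0.00, 0.00) ✓; L.y = 0.00, D.y = 0.00 ✓; |LD| = 28.90 ✓; ∠(PD, DL) = 90.00° ✓; |PD| = 7.400 ✓; bearing(P→S) − bearing(P→D) = 53.00° ✓; |PS| = 7.400 ✓; ∠(PS, SH) = 96.90° ✗; |SH| = 24.10 ✓.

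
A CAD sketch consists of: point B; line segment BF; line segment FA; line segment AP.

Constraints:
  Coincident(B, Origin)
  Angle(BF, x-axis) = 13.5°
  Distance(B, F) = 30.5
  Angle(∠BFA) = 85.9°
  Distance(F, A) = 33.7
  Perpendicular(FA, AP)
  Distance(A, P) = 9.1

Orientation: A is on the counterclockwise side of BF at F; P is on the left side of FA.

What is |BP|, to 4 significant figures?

38.05

B is at the origin; BF runs at 13.5° with length 30.5, so F = 30.5·(cos 13.5°, sin 13.5°) = (29.66, 7.120). ∠BFA = 85.9°, so FA runs at 13.5° + (180° − 85.9°) = 107.6° from the x-axis; with |FA| = 33.7, A = F + 33.7·(cos 107.6°, sin 107.6°) = (19.47, 39.24). FA ⟂ AP; with |AP| = 9.1 on the left of FA, P = A + 9.1·(-0.9532, -0.3024) = (10.79, 36.49). Then |BP| = |P − B| = 38.05.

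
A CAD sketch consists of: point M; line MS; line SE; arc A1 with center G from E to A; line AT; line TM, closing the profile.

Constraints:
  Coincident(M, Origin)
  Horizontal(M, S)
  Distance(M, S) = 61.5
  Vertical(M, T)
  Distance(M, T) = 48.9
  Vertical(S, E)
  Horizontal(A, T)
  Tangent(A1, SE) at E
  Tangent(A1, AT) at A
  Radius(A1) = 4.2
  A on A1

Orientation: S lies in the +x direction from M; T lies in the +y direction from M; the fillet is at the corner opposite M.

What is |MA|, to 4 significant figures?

75.33

M is at the origin; MS is horizontal with |MS| = 61.5 and S on the +x side, so S = (61.50, 0.000). M and T share the same x with |MT| = 48.9 and T on the +y side, so T = (0.000, 48.90). The virtual corner opposite M is at (61.50, 48.90). A1 meets SE tangentially, so GE is at right angles to SE and the tangent condition forces GA to be normal to AT, with radius 4.2, so the center G sits 4.2 in from both sides at G = (57.30, 44.70). That places the tangent points at E = (61.50, 44.70) on SE and A = (57.30, 48.90) on AT. Then |MA| = |A − M| = 75.33.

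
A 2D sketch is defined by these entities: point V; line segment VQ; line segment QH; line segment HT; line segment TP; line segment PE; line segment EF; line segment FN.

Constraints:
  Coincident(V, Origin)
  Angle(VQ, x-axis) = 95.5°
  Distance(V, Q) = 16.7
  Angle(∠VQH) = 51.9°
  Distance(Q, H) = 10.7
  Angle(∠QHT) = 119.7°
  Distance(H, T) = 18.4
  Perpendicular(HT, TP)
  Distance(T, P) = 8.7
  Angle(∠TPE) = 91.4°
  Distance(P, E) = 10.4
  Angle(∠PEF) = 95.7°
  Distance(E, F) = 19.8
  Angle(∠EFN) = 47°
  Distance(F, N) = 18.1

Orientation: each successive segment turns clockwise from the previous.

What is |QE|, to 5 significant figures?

13.309

V is at the origin; VQ runs at 95.5° with length 16.7, so Q = (-1.6006, 16.623). ∠VQH = 51.9° gives QH at -32.600° from the x-axis; with |QH| = 10.7, H = (7.4136, 10.858). ∠QHT = 119.7° gives HT at -92.900° from the x-axis; with |HT| = 18.4, T = (6.4827, -7.5182). HT ⟂ TP, so TP runs at 177.10°; with |TP| = 8.7, P = (-2.2062, -7.0780). ∠TPE = 91.4° gives PE at 88.500° from the x-axis; with |PE| = 10.4, E = (-1.9339, 3.3184). Then |QE| = |E − Q| = 13.309.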